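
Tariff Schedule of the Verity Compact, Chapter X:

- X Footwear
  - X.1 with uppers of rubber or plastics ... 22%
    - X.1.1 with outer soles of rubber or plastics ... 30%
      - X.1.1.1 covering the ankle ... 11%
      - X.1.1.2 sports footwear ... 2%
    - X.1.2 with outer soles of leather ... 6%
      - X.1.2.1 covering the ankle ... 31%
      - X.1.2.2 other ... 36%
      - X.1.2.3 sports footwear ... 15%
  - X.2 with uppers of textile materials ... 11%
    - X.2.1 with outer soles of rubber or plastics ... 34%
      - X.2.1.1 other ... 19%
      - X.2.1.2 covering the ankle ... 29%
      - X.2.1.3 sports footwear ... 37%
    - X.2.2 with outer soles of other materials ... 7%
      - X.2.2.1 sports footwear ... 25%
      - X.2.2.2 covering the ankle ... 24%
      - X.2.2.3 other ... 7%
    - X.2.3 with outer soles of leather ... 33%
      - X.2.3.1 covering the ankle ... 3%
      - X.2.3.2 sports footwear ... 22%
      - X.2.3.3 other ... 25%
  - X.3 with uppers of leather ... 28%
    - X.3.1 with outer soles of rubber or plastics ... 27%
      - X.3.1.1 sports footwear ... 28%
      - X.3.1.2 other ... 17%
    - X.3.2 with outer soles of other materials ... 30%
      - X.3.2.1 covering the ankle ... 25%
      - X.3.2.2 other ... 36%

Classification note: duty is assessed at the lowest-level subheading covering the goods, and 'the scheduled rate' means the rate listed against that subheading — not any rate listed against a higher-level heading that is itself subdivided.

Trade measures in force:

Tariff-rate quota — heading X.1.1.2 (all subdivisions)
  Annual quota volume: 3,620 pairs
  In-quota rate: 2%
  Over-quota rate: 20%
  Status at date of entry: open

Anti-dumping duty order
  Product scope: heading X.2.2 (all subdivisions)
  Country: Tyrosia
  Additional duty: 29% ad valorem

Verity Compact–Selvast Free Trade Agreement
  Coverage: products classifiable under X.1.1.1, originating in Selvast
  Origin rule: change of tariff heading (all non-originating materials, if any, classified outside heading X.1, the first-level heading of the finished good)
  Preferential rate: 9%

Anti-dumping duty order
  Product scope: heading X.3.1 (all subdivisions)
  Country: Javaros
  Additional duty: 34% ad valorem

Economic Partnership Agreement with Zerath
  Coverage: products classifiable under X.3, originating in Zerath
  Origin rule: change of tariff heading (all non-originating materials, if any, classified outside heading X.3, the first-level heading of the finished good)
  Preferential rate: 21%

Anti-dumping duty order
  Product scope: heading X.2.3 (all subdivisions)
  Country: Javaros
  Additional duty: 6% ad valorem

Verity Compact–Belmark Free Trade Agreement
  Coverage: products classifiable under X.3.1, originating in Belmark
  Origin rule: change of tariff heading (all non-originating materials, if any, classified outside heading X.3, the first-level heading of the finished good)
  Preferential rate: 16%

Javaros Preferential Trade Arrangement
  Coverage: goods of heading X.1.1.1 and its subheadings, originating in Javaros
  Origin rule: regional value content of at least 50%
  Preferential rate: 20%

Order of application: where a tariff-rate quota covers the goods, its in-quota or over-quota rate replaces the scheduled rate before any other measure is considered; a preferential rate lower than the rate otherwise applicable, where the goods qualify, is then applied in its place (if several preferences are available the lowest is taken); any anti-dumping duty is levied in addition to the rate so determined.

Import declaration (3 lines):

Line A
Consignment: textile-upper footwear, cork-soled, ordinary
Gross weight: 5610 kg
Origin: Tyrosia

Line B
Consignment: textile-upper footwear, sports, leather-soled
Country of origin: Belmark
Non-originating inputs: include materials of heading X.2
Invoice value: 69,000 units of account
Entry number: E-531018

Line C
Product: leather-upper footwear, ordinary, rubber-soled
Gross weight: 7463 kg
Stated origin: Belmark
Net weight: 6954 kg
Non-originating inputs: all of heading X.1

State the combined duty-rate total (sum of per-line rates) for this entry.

74%

Line A: textile-upper → X.2; cork-soled → X.2.2; ordinary → X.2.2.3. Scheduled 7%. anti-dumping (Tyrosia, X.2.2): +29%; total 7% + 29% = 36%. → 36%.
Line B: textile-upper → X.2; leather-soled → X.2.3; sports → X.2.3.2. Scheduled 22%. Belmark agreement on X.3.1: X.2.3.2 not covered. → 22%.
Line C: leather-upper → X.3; rubber-soled → X.3.1; ordinary → X.3.1.2. Scheduled 17%. Belmark agreement on X.3.1: CTH met → 16% available; preferential 16%. → 16%.
Sum: 36% + 22% + 16% = 74%.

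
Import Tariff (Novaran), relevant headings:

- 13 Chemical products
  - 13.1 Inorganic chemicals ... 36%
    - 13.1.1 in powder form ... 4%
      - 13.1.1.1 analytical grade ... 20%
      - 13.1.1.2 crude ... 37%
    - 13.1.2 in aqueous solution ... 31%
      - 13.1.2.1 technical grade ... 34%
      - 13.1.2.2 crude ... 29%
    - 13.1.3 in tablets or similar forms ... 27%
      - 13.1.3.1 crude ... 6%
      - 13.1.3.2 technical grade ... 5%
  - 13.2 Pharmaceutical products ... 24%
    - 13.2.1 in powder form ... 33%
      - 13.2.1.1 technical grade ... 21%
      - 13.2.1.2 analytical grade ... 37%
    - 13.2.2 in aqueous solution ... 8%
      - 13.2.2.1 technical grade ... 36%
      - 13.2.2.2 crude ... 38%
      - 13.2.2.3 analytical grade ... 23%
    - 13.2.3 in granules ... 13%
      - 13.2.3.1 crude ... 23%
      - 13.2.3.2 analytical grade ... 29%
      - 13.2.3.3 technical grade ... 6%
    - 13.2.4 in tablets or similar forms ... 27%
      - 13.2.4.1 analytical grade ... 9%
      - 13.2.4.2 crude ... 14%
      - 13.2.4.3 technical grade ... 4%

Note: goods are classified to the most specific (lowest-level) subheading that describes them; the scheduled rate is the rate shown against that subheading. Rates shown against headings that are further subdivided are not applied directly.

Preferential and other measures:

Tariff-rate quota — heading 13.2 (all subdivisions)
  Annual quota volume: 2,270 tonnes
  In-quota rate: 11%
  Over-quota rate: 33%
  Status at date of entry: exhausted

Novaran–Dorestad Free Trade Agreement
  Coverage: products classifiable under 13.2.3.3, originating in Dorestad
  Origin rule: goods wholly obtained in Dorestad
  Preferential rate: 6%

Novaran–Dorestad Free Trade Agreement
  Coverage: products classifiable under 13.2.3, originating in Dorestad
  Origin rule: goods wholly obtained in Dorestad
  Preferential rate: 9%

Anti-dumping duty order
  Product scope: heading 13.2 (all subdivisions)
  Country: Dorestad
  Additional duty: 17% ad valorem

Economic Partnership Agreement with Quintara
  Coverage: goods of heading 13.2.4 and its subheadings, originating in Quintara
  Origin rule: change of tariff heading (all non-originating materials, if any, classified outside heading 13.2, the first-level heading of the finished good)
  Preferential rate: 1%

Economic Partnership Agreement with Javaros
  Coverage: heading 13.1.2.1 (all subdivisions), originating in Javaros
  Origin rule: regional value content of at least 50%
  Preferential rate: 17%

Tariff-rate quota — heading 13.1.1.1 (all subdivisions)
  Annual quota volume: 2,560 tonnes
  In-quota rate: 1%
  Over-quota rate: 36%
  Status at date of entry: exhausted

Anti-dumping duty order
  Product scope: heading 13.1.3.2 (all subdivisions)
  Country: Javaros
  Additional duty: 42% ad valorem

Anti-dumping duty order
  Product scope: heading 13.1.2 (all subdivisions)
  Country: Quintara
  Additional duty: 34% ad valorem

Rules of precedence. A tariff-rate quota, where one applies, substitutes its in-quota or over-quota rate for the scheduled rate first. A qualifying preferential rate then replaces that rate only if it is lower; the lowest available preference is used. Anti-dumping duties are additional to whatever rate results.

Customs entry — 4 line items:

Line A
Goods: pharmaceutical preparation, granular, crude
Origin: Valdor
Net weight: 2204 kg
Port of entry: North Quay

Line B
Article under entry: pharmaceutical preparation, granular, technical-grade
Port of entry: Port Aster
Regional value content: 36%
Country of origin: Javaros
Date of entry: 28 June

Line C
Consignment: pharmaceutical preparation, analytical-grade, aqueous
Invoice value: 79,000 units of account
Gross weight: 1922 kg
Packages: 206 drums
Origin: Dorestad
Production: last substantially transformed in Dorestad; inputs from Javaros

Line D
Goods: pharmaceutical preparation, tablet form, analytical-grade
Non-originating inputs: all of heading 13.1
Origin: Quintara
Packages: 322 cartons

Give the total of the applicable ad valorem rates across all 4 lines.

117%

Line A: pharmaceutical → 13.2; granular → 13.2.3; crude → 13.2.3.1. Scheduled 23%. quota on 13.2 exhausted → over-quota 33%. → 33%.
Line B: pharmaceutical → 13.2; granular → 13.2.3; technical-grade → 13.2.3.3. Scheduled 6%. quota on 13.2 exhausted → over-quota 33%; Javaros agreement on 13.1.2.1: 13.2.3.3 not covered. → 33%.
Line C: pharmaceutical → 13.2; aqueous → 13.2.2; analytical-grade → 13.2.2.3. Scheduled 23%. quota on 13.2 exhausted → over-quota 33%; Dorestad agreement on 13.2.3.3: 13.2.2.3 not covered; Dorestad agreement on 13.2.3: 13.2.2.3 not covered; anti-dumping (Dorestad, 13.2): +17%; total 33% + 17% = 50%. → 50%.
Line D: pharmaceutical → 13.2; tablet form → 13.2.4; analytical-grade → 13.2.4.1. Scheduled 9%. quota on 13.2 exhausted → over-quota 33%; Quintara agreement on 13.2.4: CTH met → 1% available; preferential 1%. → 1%.
Sum: 33% + 33% + 50% + 1% = 117%.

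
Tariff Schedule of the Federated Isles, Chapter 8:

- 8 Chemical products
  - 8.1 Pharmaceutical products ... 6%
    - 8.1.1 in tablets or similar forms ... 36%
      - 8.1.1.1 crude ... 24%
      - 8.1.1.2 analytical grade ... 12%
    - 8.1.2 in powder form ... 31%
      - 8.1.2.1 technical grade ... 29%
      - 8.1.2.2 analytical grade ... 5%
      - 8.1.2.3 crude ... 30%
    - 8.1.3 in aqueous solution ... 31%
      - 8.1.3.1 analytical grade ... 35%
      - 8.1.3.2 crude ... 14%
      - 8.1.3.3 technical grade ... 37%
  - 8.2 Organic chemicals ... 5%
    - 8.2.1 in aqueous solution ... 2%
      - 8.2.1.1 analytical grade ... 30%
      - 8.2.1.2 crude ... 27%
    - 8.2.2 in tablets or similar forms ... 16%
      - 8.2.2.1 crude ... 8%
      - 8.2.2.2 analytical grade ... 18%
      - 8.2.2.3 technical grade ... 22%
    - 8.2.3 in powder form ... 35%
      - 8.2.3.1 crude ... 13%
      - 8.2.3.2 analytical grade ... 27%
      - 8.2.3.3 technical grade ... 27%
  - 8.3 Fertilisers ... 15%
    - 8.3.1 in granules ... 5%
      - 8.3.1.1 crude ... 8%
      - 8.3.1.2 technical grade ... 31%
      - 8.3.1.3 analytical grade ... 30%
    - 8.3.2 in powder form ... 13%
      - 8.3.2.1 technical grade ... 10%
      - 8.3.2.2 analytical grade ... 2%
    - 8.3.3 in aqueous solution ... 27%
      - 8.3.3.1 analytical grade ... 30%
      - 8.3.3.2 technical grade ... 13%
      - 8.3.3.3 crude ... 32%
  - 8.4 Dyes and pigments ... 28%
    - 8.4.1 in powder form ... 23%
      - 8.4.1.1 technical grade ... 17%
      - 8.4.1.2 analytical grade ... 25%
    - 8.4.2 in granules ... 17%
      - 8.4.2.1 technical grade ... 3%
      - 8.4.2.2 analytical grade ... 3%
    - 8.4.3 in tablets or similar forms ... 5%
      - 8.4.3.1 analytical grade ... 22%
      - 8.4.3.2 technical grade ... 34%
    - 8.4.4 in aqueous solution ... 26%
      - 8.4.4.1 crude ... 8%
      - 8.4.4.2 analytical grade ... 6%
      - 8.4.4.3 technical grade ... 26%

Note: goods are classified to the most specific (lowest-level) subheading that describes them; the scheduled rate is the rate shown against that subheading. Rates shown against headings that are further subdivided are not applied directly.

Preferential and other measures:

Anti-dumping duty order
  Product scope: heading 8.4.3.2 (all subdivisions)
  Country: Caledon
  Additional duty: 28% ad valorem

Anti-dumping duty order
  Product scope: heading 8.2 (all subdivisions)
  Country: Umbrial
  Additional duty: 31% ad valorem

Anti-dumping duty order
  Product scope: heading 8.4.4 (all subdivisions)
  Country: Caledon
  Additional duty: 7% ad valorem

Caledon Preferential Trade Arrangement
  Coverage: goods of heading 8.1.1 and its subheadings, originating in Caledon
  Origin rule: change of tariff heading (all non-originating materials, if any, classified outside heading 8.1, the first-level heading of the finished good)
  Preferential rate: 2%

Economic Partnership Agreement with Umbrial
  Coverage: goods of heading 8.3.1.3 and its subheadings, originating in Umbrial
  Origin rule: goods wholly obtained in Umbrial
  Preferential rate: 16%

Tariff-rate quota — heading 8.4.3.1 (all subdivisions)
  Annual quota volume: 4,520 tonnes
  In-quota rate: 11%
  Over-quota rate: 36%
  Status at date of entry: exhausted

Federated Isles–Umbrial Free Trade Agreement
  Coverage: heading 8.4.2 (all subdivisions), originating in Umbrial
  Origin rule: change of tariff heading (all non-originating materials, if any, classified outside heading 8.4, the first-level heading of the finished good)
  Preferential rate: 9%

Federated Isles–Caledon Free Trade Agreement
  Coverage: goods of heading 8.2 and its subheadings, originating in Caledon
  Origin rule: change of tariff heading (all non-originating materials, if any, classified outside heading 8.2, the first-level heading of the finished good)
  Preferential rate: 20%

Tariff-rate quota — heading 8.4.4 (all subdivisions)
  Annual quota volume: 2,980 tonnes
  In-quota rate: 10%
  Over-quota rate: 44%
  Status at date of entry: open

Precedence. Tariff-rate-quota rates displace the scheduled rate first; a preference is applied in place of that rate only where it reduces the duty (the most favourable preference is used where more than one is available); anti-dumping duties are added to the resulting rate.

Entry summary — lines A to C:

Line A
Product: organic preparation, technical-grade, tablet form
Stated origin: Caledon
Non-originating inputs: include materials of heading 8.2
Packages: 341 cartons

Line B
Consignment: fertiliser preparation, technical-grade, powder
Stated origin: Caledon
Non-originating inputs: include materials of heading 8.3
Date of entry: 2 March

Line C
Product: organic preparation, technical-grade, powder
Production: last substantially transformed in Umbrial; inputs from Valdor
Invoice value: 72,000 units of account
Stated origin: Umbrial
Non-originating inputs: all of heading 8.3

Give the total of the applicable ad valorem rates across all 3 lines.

Line A: organic → 8.2; tablet form → 8.2.2; technical-grade → 8.2.2.3. Scheduled 22%. Caledon agreement on 8.1.1: 8.2.2.3 not covered; Caledon agreement on 8.2: CTH not met. → 22%.
Line B: fertiliser → 8.3; powder → 8.3.2; technical-grade → 8.3.2.1. Scheduled 10%. Caledon agreement on 8.1.1: 8.3.2.1 not covered; Caledon agreement on 8.2: 8.3.2.1 not covered. → 10%.
Line C: organic → 8.2; powder → 8.2.3; technical-grade → 8.2.3.3. Scheduled 27%. Umbrial agreement on 8.3.1.3: 8.2.3.3 not covered; Umbrial agreement on 8.4.2: 8.2.3.3 not covered; anti-dumping (Umbrial, 8.2): +31%; total 27% + 31% = 58%. → 58%.
Sum: 22% + 10% + 58% = 90%.

90%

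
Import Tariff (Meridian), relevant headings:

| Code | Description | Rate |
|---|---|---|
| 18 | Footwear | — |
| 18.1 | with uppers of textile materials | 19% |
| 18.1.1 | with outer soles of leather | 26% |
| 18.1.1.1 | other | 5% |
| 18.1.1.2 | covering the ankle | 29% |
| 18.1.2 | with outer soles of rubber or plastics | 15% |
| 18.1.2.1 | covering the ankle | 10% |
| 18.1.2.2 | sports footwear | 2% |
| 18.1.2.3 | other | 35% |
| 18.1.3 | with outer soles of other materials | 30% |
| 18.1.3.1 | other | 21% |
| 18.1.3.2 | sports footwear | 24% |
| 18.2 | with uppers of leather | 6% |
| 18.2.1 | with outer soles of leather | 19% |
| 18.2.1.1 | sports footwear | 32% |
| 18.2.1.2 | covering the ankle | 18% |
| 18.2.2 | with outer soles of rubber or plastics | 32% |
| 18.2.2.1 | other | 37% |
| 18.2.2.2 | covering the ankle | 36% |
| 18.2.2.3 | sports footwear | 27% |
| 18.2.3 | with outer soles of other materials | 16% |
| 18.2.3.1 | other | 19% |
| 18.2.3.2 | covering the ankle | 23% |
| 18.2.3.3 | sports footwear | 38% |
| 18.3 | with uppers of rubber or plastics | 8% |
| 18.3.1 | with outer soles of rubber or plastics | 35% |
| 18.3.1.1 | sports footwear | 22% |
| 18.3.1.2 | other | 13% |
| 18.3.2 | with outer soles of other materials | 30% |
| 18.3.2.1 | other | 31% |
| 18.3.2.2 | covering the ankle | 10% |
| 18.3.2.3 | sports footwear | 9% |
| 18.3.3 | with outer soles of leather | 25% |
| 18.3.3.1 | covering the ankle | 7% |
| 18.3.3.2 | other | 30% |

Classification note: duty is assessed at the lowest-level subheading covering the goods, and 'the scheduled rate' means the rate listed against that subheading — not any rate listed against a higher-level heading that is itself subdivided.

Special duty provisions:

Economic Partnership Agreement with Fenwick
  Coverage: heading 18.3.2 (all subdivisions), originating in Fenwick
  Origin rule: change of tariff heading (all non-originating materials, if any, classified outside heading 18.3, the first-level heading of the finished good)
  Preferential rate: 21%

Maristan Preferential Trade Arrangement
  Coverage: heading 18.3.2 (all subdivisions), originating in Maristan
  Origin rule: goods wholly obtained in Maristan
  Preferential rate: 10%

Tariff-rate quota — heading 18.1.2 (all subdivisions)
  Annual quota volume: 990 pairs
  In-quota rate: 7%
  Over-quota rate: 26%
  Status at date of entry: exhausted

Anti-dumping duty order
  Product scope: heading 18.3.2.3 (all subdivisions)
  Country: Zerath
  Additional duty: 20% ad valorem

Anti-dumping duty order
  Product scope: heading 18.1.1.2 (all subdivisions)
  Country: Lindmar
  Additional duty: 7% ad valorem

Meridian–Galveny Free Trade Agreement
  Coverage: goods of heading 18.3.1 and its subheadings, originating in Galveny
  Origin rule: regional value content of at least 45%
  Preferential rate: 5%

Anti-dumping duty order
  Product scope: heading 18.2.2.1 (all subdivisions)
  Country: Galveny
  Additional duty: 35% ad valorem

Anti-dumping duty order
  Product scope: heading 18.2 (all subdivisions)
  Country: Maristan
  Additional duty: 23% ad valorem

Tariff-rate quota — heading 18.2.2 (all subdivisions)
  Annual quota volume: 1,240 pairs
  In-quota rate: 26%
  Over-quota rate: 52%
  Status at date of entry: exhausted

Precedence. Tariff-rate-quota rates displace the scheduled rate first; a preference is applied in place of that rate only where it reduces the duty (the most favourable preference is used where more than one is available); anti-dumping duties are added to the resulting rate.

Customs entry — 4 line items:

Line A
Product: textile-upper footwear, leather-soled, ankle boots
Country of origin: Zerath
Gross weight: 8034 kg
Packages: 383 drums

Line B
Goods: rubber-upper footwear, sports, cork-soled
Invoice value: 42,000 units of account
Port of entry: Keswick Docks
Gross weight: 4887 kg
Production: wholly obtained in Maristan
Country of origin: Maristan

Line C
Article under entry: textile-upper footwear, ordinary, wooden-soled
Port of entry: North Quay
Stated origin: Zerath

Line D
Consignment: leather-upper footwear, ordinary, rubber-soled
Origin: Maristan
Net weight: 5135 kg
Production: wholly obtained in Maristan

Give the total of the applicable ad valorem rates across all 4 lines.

134%

Line A: textile-upper → 18.1; leather-soled → 18.1.1; ankle boots → 18.1.1.2. Scheduled 29%. No special measure applies. → 29%.
Line B: rubber-upper → 18.3; cork-soled → 18.3.2; sports → 18.3.2.3. Scheduled 9%. Maristan agreement on 18.3.2: wholly obtained → 10% available; preference 10% not lower than 9% → no reduction. → 9%.
Line C: textile-upper → 18.1; wooden-soled → 18.1.3; ordinary → 18.1.3.1. Scheduled 21%. No special measure applies. → 21%.
Line D: leather-upper → 18.2; rubber-soled → 18.2.2; ordinary → 18.2.2.1. Scheduled 37%. quota on 18.2.2 exhausted → over-quota 52%; Maristan agreement on 18.3.2: 18.2.2.1 not covered; anti-dumping (Maristan, 18.2): +23%; total 52% + 23% = 75%. → 75%.
Sum: 29% + 9% + 21% + 75% = 134%.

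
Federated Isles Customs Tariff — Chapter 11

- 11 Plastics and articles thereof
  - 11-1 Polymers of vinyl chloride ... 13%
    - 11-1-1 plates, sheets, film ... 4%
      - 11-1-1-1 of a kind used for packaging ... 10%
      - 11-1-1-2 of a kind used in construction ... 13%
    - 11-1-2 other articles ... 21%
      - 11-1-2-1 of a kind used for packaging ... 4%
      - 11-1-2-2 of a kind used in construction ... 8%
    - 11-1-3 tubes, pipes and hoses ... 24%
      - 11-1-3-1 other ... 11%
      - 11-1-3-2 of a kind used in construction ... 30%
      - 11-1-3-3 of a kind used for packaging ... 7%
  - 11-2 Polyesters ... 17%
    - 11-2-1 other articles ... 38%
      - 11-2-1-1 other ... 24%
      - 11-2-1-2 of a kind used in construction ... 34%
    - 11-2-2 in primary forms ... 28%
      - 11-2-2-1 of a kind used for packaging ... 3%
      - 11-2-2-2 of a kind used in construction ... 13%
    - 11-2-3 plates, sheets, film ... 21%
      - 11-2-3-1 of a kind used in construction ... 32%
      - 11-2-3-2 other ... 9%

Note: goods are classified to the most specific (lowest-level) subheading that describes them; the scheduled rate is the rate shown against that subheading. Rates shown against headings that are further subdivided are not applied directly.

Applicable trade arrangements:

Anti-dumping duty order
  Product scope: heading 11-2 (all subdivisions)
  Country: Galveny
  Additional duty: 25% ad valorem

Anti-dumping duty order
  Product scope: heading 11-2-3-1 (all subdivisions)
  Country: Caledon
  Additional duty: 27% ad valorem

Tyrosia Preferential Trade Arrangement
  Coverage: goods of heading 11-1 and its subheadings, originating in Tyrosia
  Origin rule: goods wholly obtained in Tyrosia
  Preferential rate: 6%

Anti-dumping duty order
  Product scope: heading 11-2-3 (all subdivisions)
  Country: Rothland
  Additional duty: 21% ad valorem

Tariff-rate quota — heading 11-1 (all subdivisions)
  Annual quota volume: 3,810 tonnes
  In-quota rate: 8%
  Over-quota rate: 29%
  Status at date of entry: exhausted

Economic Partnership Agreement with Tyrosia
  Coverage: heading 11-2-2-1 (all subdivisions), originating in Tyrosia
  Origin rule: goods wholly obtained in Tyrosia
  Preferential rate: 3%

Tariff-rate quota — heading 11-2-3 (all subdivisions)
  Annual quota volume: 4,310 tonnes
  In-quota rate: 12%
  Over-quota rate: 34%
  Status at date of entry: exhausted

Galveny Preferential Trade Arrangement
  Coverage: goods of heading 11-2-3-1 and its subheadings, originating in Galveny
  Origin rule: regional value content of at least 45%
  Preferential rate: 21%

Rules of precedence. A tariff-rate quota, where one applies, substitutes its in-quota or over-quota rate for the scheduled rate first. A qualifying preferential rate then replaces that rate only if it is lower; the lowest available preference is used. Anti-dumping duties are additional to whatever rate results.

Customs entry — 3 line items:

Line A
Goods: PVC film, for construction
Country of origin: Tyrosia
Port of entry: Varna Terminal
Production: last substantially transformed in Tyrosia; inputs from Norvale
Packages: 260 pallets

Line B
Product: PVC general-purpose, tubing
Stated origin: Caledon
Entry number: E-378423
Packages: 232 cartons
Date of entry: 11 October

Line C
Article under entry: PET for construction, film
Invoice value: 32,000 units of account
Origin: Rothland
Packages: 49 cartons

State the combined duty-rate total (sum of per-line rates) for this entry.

113%

Line A: PVC → 11-1; film → 11-1-1; for construction → 11-1-1-2. Scheduled 13%. quota on 11-1 exhausted → over-quota 29%; Tyrosia agreement on 11-1: not wholly obtained; Tyrosia agreement on 11-2-2-1: 11-1-1-2 not covered. → 29%.
Line B: PVC → 11-1; tubing → 11-1-3; general-purpose → 11-1-3-1. Scheduled 11%. quota on 11-1 exhausted → over-quota 29%. → 29%.
Line C: PET → 11-2; film → 11-2-3; for construction → 11-2-3-1. Scheduled 32%. quota on 11-2-3 exhausted → over-quota 34%; anti-dumping (Rothland, 11-2-3): +21%; total 34% + 21% = 55%. → 55%.
Sum: 29% + 29% + 55% = 113%.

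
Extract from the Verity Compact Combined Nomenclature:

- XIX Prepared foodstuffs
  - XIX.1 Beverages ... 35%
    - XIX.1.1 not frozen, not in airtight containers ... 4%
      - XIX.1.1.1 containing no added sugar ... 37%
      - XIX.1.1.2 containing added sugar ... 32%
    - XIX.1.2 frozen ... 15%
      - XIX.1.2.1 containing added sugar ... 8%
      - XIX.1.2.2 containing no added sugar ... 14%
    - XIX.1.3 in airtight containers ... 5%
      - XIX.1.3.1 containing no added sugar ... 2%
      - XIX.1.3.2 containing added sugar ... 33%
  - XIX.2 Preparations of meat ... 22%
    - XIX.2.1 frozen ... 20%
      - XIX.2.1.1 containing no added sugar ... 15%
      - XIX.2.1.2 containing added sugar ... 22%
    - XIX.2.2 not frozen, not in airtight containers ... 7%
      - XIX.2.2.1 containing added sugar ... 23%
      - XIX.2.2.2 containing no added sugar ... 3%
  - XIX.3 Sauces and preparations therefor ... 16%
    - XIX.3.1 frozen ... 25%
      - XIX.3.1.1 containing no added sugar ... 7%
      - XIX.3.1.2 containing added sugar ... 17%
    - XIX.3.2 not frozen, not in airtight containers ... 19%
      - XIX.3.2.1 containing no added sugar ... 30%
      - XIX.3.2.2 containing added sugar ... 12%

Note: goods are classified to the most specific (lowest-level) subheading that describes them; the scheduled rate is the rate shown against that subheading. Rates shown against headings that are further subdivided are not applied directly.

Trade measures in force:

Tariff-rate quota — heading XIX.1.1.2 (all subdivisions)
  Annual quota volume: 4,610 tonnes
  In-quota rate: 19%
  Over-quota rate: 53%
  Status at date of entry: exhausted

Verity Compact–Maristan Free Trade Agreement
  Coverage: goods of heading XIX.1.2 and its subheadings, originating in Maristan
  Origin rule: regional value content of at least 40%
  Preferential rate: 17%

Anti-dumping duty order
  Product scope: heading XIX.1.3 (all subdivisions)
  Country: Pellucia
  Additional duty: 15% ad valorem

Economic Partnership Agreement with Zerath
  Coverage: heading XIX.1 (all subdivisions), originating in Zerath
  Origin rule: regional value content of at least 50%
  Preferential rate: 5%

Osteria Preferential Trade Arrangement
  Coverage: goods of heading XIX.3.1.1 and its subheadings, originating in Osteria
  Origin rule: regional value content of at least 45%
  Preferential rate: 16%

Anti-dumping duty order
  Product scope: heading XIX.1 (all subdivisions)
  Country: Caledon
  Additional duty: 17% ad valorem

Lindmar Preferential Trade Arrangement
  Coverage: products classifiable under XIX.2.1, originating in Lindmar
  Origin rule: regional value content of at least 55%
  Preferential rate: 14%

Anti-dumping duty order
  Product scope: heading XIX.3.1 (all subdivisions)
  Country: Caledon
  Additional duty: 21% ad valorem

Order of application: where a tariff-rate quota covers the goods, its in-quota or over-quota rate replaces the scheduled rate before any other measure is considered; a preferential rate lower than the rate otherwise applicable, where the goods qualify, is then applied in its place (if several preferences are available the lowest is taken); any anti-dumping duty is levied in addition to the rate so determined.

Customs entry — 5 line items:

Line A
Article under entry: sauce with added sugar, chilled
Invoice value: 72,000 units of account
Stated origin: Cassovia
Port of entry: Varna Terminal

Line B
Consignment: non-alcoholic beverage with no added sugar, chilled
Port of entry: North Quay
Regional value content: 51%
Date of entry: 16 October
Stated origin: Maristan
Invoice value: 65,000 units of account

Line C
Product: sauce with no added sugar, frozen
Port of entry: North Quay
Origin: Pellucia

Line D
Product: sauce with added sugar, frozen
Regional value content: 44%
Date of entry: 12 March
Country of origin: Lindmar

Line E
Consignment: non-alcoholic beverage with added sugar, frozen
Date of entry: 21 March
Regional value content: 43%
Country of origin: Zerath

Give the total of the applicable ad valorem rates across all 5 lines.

Line A: sauce → XIX.3; chilled → XIX.3.2; with added sugar → XIX.3.2.2. Scheduled 12%. No special measure applies. → 12%.
Line B: non-alcoholic beverage → XIX.1; chilled → XIX.1.1; with no added sugar → XIX.1.1.1. Scheduled 37%. Maristan agreement on XIX.1.2: XIX.1.1.1 not covered. → 37%.
Line C: sauce → XIX.3; frozen → XIX.3.1; with no added sugar → XIX.3.1.1. Scheduled 7%. No special measure applies. → 7%.
Line D: sauce → XIX.3; frozen → XIX.3.1; with added sugar → XIX.3.1.2. Scheduled 17%. Lindmar agreement on XIX.2.1: XIX.3.1.2 not covered. → 17%.
Line E: non-alcoholic beverage → XIX.1; frozen → XIX.1.2; with added sugar → XIX.1.2.1. Scheduled 8%. Zerath agreement on XIX.1: RVC < 50%. → 8%.
Sum: 12% + 37% + 7% + 17% + 8% = 81%.

81%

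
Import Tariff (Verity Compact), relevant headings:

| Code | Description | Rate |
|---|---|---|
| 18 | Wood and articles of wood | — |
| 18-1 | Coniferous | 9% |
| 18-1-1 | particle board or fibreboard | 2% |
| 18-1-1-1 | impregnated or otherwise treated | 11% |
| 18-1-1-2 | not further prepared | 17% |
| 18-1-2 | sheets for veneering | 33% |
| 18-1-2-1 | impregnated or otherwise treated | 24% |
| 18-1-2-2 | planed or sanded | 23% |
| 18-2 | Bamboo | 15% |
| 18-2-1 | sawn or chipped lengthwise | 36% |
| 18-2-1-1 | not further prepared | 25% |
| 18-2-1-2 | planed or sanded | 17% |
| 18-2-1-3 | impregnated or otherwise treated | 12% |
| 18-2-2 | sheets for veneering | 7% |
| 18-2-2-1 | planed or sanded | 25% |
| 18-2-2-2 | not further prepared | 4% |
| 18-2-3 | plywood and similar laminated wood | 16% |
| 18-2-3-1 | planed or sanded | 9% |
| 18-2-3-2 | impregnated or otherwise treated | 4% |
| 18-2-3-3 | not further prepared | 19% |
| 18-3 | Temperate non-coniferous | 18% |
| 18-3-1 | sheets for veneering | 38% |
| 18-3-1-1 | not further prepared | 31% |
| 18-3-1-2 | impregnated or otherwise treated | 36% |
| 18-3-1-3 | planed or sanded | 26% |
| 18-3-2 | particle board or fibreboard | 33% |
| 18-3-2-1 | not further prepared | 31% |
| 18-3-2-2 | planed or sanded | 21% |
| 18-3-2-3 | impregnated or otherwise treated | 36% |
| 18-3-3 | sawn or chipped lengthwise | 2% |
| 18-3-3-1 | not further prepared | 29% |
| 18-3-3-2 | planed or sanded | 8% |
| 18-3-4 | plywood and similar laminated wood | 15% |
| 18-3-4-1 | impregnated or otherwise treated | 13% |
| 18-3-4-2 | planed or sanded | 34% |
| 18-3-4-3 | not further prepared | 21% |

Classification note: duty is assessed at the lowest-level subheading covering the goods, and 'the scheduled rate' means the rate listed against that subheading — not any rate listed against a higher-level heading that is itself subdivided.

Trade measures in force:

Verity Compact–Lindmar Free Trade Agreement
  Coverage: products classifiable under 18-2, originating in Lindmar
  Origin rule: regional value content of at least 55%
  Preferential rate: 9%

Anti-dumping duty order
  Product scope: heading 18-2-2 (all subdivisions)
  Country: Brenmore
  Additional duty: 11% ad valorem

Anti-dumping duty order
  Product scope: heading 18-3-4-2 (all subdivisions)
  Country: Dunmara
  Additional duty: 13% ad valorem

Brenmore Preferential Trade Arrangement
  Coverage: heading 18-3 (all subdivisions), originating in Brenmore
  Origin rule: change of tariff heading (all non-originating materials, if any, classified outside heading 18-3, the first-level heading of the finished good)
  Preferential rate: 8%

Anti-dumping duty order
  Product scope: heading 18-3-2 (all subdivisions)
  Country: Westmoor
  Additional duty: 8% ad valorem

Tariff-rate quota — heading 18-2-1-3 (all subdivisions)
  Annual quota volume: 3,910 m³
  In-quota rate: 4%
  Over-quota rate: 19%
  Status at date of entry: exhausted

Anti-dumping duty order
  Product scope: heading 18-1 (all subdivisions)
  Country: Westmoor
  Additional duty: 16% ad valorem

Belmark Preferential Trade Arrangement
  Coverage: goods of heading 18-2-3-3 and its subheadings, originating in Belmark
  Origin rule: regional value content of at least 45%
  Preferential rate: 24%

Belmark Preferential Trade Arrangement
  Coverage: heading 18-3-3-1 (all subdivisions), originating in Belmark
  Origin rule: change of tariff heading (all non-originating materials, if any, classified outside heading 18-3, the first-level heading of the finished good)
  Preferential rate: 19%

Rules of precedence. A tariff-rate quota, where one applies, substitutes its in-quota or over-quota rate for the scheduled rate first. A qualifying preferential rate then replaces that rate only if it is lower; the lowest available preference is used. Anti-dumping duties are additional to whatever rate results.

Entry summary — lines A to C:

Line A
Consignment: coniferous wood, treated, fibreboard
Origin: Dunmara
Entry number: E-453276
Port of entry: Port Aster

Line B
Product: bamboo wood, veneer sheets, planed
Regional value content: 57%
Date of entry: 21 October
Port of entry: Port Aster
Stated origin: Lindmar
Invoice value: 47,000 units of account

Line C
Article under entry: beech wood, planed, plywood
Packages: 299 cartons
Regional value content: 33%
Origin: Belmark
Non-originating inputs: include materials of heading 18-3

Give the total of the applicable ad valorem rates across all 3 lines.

54%

Line A: coniferous → 18-1; fibreboard → 18-1-1; treated → 18-1-1-1. Scheduled 11%. No special measure applies. → 11%.
Line B: bamboo → 18-2; veneer sheets → 18-2-2; planed → 18-2-2-1. Scheduled 25%. Lindmar agreement on 18-2: RVC ≥ 55% → 9% available; preferential 9%. → 9%.
Line C: beech → 18-3; plywood → 18-3-4; planed → 18-3-4-2. Scheduled 34%. Belmark agreement on 18-2-3-3: 18-3-4-2 not covered; Belmark agreement on 18-3-3-1: 18-3-4-2 not covered. → 34%.
Sum: 11% + 9% + 34% = 54%.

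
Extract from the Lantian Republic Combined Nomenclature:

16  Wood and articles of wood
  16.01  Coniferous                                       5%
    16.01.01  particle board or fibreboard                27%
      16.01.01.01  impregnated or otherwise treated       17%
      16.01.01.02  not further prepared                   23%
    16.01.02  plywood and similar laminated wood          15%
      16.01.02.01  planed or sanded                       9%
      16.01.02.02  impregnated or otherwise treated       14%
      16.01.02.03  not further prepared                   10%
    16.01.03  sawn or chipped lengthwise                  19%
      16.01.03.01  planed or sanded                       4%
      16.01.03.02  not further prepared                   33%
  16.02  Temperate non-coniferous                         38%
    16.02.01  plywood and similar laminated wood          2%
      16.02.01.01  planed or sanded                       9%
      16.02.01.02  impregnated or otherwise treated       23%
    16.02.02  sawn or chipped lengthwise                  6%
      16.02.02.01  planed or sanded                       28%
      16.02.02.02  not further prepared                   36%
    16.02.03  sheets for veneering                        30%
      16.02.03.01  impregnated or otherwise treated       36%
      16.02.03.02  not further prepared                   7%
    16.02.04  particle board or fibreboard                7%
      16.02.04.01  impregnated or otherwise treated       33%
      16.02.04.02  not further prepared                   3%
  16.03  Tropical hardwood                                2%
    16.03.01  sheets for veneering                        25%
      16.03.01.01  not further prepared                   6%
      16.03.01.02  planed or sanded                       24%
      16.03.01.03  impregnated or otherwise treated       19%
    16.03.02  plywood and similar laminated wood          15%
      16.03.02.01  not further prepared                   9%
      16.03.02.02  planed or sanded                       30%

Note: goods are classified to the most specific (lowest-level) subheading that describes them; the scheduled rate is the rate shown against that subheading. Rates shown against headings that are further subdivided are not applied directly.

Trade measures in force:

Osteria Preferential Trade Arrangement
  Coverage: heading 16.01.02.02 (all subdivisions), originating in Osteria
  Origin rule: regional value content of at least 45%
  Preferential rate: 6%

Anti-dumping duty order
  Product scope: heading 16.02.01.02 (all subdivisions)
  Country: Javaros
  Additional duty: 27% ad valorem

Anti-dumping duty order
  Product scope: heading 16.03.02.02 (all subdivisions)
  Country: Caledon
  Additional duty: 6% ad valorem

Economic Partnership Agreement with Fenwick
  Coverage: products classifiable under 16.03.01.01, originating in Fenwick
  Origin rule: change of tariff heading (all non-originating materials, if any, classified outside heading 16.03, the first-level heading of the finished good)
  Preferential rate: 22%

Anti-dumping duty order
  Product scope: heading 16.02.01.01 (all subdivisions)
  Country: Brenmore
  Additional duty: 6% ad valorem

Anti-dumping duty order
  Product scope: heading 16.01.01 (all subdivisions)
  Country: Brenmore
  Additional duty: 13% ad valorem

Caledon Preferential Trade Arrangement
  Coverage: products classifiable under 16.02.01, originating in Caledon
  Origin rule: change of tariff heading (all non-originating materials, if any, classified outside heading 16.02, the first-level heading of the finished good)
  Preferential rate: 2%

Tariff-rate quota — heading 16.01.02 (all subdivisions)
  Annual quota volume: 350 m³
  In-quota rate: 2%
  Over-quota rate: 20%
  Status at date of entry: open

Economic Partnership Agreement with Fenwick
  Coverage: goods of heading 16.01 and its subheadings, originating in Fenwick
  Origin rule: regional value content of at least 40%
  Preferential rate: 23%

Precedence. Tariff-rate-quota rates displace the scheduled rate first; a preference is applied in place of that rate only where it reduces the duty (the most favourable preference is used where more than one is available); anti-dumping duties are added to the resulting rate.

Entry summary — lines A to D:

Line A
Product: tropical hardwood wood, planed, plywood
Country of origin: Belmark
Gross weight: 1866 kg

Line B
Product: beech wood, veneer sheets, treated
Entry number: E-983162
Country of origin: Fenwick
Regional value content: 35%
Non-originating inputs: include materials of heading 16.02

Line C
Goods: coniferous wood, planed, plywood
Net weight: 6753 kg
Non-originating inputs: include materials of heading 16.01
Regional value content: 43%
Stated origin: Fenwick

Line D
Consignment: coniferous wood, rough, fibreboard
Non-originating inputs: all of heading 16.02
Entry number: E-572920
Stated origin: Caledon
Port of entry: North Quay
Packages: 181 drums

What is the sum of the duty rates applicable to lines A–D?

Line A: tropical hardwood → 16.03; plywood → 16.03.02; planed → 16.03.02.02. Scheduled 30%. No special measure applies. → 30%.
Line B: beech → 16.02; veneer sheets → 16.02.03; treated → 16.02.03.01. Scheduled 36%. Fenwick agreement on 16.03.01.01: 16.02.03.01 not covered; Fenwick agreement on 16.01: 16.02.03.01 not covered. → 36%.
Line C: coniferous → 16.01; plywood → 16.01.02; planed → 16.01.02.01. Scheduled 9%. quota on 16.01.02 open → in-quota 2%; Fenwick agreement on 16.03.01.01: 16.01.02.01 not covered; Fenwick agreement on 16.01: RVC ≥ 40% → 23% available; preference 23% not lower than 2% → no reduction. → 2%.
Line D: coniferous → 16.01; fibreboard → 16.01.01; rough → 16.01.01.02. Scheduled 23%. Caledon agreement on 16.02.01: 16.01.01.02 not covered. → 23%.
Sum: 30% + 36% + 2% + 23% = 91%.

91%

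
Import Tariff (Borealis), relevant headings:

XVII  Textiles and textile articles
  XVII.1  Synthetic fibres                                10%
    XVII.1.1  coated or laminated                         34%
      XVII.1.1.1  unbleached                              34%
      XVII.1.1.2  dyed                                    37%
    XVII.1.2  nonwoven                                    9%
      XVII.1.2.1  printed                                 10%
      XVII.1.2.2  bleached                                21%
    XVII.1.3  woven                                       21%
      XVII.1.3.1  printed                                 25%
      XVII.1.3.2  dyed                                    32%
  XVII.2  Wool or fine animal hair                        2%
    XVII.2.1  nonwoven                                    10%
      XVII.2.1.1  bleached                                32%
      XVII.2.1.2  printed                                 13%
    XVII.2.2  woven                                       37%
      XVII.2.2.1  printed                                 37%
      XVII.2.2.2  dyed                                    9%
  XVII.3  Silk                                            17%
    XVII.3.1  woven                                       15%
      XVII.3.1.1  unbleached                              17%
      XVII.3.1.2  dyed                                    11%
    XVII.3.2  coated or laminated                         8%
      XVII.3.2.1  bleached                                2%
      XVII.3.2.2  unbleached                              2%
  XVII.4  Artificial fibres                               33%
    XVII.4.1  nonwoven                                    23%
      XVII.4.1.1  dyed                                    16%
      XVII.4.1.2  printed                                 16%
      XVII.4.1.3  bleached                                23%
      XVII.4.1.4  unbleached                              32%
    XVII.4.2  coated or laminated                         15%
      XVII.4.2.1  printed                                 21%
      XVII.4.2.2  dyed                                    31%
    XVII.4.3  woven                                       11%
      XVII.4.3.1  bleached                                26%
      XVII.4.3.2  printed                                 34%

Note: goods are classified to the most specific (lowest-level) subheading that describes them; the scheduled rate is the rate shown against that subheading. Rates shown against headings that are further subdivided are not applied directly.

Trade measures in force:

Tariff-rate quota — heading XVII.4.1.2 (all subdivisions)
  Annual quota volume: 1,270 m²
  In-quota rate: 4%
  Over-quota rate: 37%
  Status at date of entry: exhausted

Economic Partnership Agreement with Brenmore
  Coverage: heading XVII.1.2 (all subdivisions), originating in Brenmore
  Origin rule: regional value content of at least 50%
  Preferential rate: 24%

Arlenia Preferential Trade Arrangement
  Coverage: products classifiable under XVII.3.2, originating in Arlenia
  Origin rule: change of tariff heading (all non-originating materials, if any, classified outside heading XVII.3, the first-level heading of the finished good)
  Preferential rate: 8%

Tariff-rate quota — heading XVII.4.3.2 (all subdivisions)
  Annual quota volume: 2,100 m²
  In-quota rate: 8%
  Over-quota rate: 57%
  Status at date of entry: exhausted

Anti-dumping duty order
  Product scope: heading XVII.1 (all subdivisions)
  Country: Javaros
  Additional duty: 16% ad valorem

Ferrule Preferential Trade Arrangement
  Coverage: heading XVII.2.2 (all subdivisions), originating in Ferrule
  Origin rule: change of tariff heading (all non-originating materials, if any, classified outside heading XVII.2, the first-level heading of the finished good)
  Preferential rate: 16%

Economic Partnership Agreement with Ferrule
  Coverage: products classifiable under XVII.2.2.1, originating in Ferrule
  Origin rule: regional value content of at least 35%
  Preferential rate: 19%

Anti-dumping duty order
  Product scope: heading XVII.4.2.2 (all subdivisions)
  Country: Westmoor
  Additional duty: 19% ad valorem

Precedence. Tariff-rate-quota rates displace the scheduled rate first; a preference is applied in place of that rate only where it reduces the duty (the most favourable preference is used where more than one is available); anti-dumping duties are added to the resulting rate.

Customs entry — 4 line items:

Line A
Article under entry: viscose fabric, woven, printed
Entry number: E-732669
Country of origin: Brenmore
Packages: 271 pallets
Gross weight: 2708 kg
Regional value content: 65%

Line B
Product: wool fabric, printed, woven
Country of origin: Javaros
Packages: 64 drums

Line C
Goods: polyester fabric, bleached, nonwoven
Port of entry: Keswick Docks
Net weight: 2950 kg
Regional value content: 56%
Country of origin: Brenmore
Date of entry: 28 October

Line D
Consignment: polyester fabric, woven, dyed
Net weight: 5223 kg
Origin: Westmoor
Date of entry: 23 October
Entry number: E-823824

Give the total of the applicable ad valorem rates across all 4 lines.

Line A: viscose → XVII.4; woven → XVII.4.3; printed → XVII.4.3.2. Scheduled 34%. quota on XVII.4.3.2 exhausted → over-quota 57%; Brenmore agreement on XVII.1.2: XVII.4.3.2 not covered. → 57%.
Line B: wool → XVII.2; woven → XVII.2.2; printed → XVII.2.2.1. Scheduled 37%. No special measure applies. → 37%.
Line C: polyester → XVII.1; nonwoven → XVII.1.2; bleached → XVII.1.2.2. Scheduled 21%. Brenmore agreement on XVII.1.2: RVC ≥ 50% → 24% available; preference 24% not lower than 21% → no reduction. → 21%.
Line D: polyester → XVII.1; woven → XVII.1.3; dyed → XVII.1.3.2. Scheduled 32%. No special measure applies. → 32%.
Sum: 57% + 37% + 21% + 32% = 147%.

147%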